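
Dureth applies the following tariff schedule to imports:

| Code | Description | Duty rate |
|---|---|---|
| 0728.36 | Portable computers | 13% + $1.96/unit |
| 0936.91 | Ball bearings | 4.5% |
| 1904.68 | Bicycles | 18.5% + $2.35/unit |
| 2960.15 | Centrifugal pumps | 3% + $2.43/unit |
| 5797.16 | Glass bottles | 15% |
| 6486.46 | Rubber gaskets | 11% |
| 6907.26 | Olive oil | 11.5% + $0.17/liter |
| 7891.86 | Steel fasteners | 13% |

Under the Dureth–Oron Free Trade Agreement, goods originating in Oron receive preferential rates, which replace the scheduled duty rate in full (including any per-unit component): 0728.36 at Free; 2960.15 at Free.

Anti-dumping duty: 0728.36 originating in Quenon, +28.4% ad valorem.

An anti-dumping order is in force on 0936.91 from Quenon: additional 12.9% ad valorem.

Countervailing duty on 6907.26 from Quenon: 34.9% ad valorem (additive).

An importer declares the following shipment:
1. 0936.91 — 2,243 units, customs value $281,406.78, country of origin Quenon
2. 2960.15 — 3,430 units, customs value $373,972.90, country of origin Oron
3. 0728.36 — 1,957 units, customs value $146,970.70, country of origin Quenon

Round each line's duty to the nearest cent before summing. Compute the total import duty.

$113,646.37

Line 1 (0936.91, Quenon, 2,243 units, $281,406.78):
Base rate for 0936.91 is 4.5%.
Additional duty on 0936.91 from Quenon: +12.9%. Applied ad valorem rate: 4.5% + 12.9% = 17.4%.
Duty = $281,406.78 × 17.4% = $48,964.78.
Line 2 (2960.15, Oron, 3,430 units, $373,972.90):
Base rate for 2960.15 is 3% + $2.43/unit.
Origin Oron qualifies under the Dureth–Oron agreement and 2960.15 is covered: preferential rate Free applies instead.
Duty = $373,972.90 × 0% = $0.00.
Line 3 (0728.36, Quenon, 1,957 units, $146,970.70):
Base rate for 0728.36 is 13% + $1.96/unit.
0728.36 has an FTA preferential rate, but origin Quenon is not Oron; base rate stands.
Additional duty on 0728.36 from Quenon: +28.4%. Applied ad valorem rate: 13% + 28.4% = 41.4%.
Duty = $146,970.70 × 41.4% + 1,957 × $1.96 = $64,681.59.
Total = $48,964.78 + $0.00 + $64,681.59 = $113,646.37.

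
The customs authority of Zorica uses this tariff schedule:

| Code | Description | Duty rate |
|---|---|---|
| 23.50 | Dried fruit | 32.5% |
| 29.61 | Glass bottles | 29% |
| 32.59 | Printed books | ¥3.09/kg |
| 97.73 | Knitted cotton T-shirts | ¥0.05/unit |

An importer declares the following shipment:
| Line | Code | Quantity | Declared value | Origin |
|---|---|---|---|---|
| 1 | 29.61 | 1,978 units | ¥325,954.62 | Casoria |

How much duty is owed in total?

¥94,526.84

Line 1 (29.61, Casoria, 1,978 units, ¥325,954.62):
Base rate for 29.61 is 29%.
Duty = ¥325,954.62 × 29% = ¥94,526.84.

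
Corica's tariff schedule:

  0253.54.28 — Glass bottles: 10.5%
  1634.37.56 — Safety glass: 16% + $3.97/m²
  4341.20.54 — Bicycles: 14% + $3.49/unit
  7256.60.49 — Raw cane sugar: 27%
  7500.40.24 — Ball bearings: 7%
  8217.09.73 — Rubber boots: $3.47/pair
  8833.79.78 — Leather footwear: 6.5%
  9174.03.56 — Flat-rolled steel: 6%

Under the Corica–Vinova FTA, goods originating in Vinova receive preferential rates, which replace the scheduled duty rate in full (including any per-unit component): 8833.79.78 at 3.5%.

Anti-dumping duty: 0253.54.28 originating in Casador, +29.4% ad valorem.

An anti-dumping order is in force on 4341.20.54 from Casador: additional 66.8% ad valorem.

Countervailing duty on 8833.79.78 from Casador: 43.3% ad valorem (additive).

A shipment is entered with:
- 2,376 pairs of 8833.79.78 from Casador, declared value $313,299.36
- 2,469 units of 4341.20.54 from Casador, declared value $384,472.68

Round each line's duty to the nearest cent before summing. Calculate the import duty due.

Line 1 (8833.79.78, Casador, 2,376 pairs, $313,299.36):
Base rate for 8833.79.78 is 6.5%.
8833.79.78 has an FTA preferential rate, but origin Casador is not Vinova; base rate stands.
Additional duty on 8833.79.78 from Casador: +43.3%. Applied ad valorem rate: 6.5% + 43.3% = 49.8%.
Duty = $313,299.36 × 49.8% = $156,023.08.
Line 2 (4341.20.54, Casador, 2,469 units, $384,472.68):
Base rate for 4341.20.54 is 14% + $3.49/unit.
Additional duty on 4341.20.54 from Casador: +66.8%. Applied ad valorem rate: 14% + 66.8% = 80.8%.
Duty = $384,472.68 × 80.8% + 2,469 × $3.49 = $319,270.74.
Total = $156,023.08 + $319,270.74 = $475,293.82.

$475,293.82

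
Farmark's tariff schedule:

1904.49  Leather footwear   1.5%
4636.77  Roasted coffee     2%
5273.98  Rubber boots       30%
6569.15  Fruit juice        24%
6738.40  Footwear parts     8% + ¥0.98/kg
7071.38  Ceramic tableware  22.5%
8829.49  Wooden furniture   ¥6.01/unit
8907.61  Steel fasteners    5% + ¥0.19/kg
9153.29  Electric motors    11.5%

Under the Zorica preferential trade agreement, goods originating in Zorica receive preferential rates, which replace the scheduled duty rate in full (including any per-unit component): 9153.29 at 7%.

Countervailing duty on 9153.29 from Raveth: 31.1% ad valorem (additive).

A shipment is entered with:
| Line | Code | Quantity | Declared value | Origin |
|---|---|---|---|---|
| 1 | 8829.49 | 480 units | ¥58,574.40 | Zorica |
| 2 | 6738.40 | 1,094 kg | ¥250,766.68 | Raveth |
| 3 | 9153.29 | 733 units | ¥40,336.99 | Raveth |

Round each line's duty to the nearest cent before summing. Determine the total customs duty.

¥41,201.81

Line 1 (8829.49, Zorica, 480 units, ¥58,574.40):
Base rate for 8829.49 is ¥6.01/unit.
Origin Zorica is the FTA partner but 8829.49 is not on the preference list; base rate stands.
Duty = 480 × ¥6.01 = ¥2,884.80.
Line 2 (6738.40, Raveth, 1,094 kg, ¥250,766.68):
Base rate for 6738.40 is 8% + ¥0.98/kg.
Duty = ¥250,766.68 × 8% + 1,094 × ¥0.98 = ¥21,133.45.
Line 3 (9153.29, Raveth, 733 units, ¥40,336.99):
Base rate for 9153.29 is 11.5%.
9153.29 has an FTA preferential rate, but origin Raveth is not Zorica; base rate stands.
Additional duty on 9153.29 from Raveth: +31.1%. Applied ad valorem rate: 11.5% + 31.1% = 42.6%.
Duty = ¥40,336.99 × 42.6% = ¥17,183.56.
Total = ¥2,884.80 + ¥21,133.45 + ¥17,183.56 = ¥41,201.81.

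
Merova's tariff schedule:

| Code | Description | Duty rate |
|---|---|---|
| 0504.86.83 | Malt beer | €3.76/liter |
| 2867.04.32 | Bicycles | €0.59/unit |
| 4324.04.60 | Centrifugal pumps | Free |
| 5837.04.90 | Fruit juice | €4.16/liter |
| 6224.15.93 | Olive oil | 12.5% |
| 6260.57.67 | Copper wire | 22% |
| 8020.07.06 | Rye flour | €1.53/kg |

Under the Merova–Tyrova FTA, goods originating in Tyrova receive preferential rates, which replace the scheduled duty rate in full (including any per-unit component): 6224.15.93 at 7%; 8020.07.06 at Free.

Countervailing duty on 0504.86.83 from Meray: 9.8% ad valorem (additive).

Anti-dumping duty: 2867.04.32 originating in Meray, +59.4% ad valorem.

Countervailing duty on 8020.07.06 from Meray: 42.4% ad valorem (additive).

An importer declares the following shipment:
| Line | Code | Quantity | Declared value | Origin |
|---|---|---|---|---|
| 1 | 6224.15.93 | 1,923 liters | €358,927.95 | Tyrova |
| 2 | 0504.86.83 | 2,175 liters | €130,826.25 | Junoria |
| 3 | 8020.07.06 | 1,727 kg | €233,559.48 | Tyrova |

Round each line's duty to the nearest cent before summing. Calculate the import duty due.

Line 1 (6224.15.93, Tyrova, 1,923 liters, €358,927.95):
Base rate for 6224.15.93 is 12.5%.
Origin Tyrova qualifies under the Merova–Tyrova agreement and 6224.15.93 is covered: preferential rate 7% applies instead.
Duty = €358,927.95 × 7% = €25,124.96.
Line 2 (0504.86.83, Junoria, 2,175 liters, €130,826.25):
Base rate for 0504.86.83 is €3.76/liter.
The additional-duty order on 0504.86.83 targets Meray, not Junoria; it does not apply.
Duty = 2,175 × €3.76 = €8,178.00.
Line 3 (8020.07.06, Tyrova, 1,727 kg, €233,559.48):
Base rate for 8020.07.06 is €1.53/kg.
Origin Tyrova qualifies under the Merova–Tyrova agreement and 8020.07.06 is covered: preferential rate Free applies instead.
The additional-duty order on 8020.07.06 targets Meray, not Tyrova; it does not apply.
Duty = €233,559.48 × 0% = €0.00.
Total = €25,124.96 + €8,178.00 + €0.00 = €33,302.96.

€33,302.96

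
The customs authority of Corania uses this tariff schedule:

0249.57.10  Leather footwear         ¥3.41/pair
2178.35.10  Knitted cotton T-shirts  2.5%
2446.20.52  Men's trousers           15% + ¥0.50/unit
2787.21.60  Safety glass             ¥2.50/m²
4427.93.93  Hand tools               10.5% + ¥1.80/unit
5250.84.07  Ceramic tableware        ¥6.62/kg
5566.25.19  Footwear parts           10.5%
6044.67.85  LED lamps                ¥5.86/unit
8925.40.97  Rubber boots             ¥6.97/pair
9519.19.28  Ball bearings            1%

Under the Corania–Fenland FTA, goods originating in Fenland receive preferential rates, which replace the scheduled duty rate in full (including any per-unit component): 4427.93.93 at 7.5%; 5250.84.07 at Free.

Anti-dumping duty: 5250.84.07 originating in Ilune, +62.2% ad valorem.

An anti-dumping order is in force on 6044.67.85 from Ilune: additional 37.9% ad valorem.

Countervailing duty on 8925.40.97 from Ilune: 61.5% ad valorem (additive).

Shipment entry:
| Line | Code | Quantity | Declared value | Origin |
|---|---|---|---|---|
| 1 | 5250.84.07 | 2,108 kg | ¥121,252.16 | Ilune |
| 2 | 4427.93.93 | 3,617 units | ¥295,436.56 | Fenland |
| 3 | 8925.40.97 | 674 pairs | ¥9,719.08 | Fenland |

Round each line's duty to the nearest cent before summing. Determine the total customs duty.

¥116,229.32

Line 1 (5250.84.07, Ilune, 2,108 kg, ¥121,252.16):
Base rate for 5250.84.07 is ¥6.62/kg.
5250.84.07 has an FTA preferential rate, but origin Ilune is not Fenland; base rate stands.
Additional duty on 5250.84.07 from Ilune: +62.2% ad valorem. Applied ad valorem rate = 62.2%.
Duty = ¥121,252.16 × 62.2% + 2,108 × ¥6.62 = ¥89,373.80.
Line 2 (4427.93.93, Fenland, 3,617 units, ¥295,436.56):
Base rate for 4427.93.93 is 10.5% + ¥1.80/unit.
Origin Fenland qualifies under the Corania–Fenland agreement and 4427.93.93 is covered: preferential rate 7.5% applies instead.
Duty = ¥295,436.56 × 7.5% = ¥22,157.74.
Line 3 (8925.40.97, Fenland, 674 pairs, ¥9,719.08):
Base rate for 8925.40.97 is ¥6.97/pair.
Origin Fenland is the FTA partner but 8925.40.97 is not on the preference list; base rate stands.
The additional-duty order on 8925.40.97 targets Ilune, not Fenland; it does not apply.
Duty = 674 × ¥6.97 = ¥4,697.78.
Total = ¥89,373.80 + ¥22,157.74 + ¥4,697.78 = ¥116,229.32.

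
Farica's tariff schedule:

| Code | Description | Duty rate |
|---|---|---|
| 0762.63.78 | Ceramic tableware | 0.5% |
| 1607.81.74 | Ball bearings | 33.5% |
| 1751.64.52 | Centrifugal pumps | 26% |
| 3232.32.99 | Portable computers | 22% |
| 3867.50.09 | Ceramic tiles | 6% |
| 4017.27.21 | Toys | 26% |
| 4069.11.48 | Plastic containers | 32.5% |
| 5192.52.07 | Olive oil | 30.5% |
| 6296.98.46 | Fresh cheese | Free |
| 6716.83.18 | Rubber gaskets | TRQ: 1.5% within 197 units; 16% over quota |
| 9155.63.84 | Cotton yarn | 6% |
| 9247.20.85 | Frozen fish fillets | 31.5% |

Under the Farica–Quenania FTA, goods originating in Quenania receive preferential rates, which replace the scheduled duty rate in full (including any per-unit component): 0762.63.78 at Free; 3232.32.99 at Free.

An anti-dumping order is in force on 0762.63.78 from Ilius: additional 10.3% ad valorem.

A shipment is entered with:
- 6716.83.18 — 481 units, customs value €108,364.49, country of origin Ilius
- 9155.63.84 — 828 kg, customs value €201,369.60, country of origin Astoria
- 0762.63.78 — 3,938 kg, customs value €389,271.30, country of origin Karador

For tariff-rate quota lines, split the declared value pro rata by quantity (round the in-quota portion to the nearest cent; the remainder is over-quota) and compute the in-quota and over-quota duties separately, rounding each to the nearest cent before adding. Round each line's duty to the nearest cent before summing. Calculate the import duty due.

Line 1 (6716.83.18, Ilius, 481 units, €108,364.49):
Code 6716.83.18 is under a tariff-rate quota (threshold 197 units). In-quota: 197 units at 1.5%; over-quota: 284 units at 16%.
Pro-rata value split: in-quota = €108,364.49 × 197/481 = €44,382.13; over-quota = €108,364.49 − €44,382.13 = €63,982.36.
In-quota duty = €44,382.13 × 1.5% = €665.73. Over-quota duty = €63,982.36 × 16% = €10,237.18.
Line duty = €665.73 + €10,237.18 = €10,902.91.
Line 2 (9155.63.84, Astoria, 828 kg, €201,369.60):
Base rate for 9155.63.84 is 6%.
Duty = €201,369.60 × 6% = €12,082.18.
Line 3 (0762.63.78, Karador, 3,938 kg, €389,271.30):
Base rate for 0762.63.78 is 0.5%.
0762.63.78 has an FTA preferential rate, but origin Karador is not Quenania; base rate stands.
The additional-duty order on 0762.63.78 targets Ilius, not Karador; it does not apply.
Duty = €389,271.30 × 0.5% = €1,946.36.
Total = €10,902.91 + €12,082.18 + €1,946.36 = €24,931.45.

€24,931.45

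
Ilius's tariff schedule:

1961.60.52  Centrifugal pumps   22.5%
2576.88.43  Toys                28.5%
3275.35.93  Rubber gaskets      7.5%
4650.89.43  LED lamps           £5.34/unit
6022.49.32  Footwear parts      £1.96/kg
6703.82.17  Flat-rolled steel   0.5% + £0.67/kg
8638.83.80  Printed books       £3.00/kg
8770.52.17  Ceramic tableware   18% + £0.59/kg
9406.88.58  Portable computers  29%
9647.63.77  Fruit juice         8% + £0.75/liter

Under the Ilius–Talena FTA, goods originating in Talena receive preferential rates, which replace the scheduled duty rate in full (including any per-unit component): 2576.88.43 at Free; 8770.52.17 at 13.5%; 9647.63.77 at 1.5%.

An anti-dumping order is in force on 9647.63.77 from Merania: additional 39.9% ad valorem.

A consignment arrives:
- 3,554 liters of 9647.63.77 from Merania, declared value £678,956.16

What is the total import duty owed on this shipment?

£327,885.50

Line 1 (9647.63.77, Merania, 3,554 liters, £678,956.16):
Base rate for 9647.63.77 is 8% + £0.75/liter.
9647.63.77 has an FTA preferential rate, but origin Merania is not Talena; base rate stands.
Additional duty on 9647.63.77 from Merania: +39.9%. Applied ad valorem rate: 8% + 39.9% = 47.9%.
Duty = £678,956.16 × 47.9% + 3,554 × £0.75 = £327,885.50.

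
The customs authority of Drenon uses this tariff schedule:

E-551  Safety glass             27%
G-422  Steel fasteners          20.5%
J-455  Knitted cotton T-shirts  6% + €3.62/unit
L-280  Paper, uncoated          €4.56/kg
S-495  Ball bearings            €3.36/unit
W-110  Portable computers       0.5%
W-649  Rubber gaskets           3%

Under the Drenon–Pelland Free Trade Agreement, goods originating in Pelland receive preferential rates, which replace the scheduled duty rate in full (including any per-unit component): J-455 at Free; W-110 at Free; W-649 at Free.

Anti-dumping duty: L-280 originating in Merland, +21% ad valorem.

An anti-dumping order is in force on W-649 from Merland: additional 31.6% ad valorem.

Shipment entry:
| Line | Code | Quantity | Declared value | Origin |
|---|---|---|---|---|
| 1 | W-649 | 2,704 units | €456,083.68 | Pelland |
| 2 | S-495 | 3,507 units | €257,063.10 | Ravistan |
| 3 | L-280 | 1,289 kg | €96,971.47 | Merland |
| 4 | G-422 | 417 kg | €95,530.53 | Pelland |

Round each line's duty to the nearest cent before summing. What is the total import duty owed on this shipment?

Line 1 (W-649, Pelland, 2,704 units, €456,083.68):
Base rate for W-649 is 3%.
Origin Pelland qualifies under the Drenon–Pelland agreement and W-649 is covered: preferential rate Free applies instead.
The additional-duty order on W-649 targets Merland, not Pelland; it does not apply.
Duty = €456,083.68 × 0% = €0.00.
Line 2 (S-495, Ravistan, 3,507 units, €257,063.10):
Base rate for S-495 is €3.36/unit.
Duty = 3,507 × €3.36 = €11,783.52.
Line 3 (L-280, Merland, 1,289 kg, €96,971.47):
Base rate for L-280 is €4.56/kg.
Additional duty on L-280 from Merland: +21% ad valorem. Applied ad valorem rate = 21%.
Duty = €96,971.47 × 21% + 1,289 × €4.56 = €26,241.85.
Line 4 (G-422, Pelland, 417 kg, €95,530.53):
Base rate for G-422 is 20.5%.
Origin Pelland is the FTA partner but G-422 is not on the preference list; base rate stands.
Duty = €95,530.53 × 20.5% = €19,583.76.
Total = €0.00 + €11,783.52 + €26,241.85 + €19,583.76 = €57,609.13.

€57,609.13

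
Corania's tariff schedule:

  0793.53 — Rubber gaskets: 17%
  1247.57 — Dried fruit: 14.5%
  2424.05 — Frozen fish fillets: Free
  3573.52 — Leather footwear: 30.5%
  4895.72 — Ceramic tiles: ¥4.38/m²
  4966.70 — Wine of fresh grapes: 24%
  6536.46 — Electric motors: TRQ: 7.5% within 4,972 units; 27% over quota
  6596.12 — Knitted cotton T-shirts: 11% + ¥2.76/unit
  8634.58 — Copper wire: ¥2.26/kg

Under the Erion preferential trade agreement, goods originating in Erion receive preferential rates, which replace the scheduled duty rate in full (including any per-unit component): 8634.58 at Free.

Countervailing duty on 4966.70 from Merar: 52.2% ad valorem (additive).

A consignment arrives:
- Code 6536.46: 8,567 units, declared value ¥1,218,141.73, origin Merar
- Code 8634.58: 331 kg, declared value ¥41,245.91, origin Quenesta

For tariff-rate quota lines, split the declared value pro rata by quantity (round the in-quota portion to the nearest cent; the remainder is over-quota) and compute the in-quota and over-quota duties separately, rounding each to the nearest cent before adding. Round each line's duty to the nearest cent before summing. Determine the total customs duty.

¥191,787.43

Line 1 (6536.46, Merar, 8,567 units, ¥1,218,141.73):
Code 6536.46 is under a tariff-rate quota (threshold 4,972 units). In-quota: 4,972 units at 7.5%; over-quota: 3,595 units at 27%.
Pro-rata value split: in-quota = ¥1,218,141.73 × 4,972/8,567 = ¥706,968.68; over-quota = ¥1,218,141.73 − ¥706,968.68 = ¥511,173.05.
In-quota duty = ¥706,968.68 × 7.5% = ¥53,022.65. Over-quota duty = ¥511,173.05 × 27% = ¥138,016.72.
Line duty = ¥53,022.65 + ¥138,016.72 = ¥191,039.37.
Line 2 (8634.58, Quenesta, 331 kg, ¥41,245.91):
Base rate for 8634.58 is ¥2.26/kg.
8634.58 has an FTA preferential rate, but origin Quenesta is not Erion; base rate stands.
Duty = 331 × ¥2.26 = ¥748.06.
Total = ¥191,039.37 + ¥748.06 = ¥191,787.43.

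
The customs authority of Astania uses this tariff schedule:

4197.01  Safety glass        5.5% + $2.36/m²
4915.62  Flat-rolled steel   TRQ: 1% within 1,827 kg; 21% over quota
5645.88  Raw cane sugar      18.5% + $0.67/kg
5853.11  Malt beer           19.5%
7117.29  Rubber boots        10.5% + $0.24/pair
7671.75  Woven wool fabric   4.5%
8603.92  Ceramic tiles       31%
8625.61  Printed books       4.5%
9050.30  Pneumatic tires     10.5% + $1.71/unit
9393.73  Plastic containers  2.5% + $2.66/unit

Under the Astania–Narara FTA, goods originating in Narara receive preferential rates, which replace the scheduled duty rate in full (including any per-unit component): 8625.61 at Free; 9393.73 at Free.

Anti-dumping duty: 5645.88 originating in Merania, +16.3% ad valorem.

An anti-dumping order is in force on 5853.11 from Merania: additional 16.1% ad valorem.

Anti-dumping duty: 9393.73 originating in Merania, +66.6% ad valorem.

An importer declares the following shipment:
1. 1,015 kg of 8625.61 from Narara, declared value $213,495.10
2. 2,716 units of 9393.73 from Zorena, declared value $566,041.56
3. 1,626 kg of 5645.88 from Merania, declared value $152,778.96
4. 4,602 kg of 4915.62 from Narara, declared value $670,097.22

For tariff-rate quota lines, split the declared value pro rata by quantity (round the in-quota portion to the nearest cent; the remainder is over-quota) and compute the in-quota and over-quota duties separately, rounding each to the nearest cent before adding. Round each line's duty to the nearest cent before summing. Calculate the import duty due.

Line 1 (8625.61, Narara, 1,015 kg, $213,495.10):
Base rate for 8625.61 is 4.5%.
Origin Narara qualifies under the Astania–Narara agreement and 8625.61 is covered: preferential rate Free applies instead.
Duty = $213,495.10 × 0% = $0.00.
Line 2 (9393.73, Zorena, 2,716 units, $566,041.56):
Base rate for 9393.73 is 2.5% + $2.66/unit.
9393.73 has an FTA preferential rate, but origin Zorena is not Narara; base rate stands.
The additional-duty order on 9393.73 targets Merania, not Zorena; it does not apply.
Duty = $566,041.56 × 2.5% + 2,716 × $2.66 = $21,375.60.
Line 3 (5645.88, Merania, 1,626 kg, $152,778.96):
Base rate for 5645.88 is 18.5% + $0.67/kg.
Additional duty on 5645.88 from Merania: +16.3%. Applied ad valorem rate: 18.5% + 16.3% = 34.8%.
Duty = $152,778.96 × 34.8% + 1,626 × $0.67 = $54,256.50.
Line 4 (4915.62, Narara, 4,602 kg, $670,097.22):
Code 4915.62 is under a tariff-rate quota (threshold 1,827 kg). In-quota: 1,827 kg at 1%; over-quota: 2,775 kg at 21%.
Pro-rata value split: in-quota = $670,097.22 × 1,827/4,602 = $266,029.47; over-quota = $670,097.22 − $266,029.47 = $404,067.75.
In-quota duty = $266,029.47 × 1% = $2,660.29. Over-quota duty = $404,067.75 × 21% = $84,854.23.
Line duty = $2,660.29 + $84,854.23 = $87,514.52.
Total = $0.00 + $21,375.60 + $54,256.50 + $87,514.52 = $163,146.62.

$163,146.62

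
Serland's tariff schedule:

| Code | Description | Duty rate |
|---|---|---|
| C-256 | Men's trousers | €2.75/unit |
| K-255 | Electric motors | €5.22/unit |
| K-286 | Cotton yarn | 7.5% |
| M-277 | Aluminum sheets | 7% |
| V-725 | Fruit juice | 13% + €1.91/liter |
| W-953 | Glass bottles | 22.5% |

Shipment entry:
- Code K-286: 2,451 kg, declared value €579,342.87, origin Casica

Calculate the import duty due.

€43,450.72

Line 1 (K-286, Casica, 2,451 kg, €579,342.87):
Base rate for K-286 is 7.5%.
Duty = €579,342.87 × 7.5% = €43,450.72.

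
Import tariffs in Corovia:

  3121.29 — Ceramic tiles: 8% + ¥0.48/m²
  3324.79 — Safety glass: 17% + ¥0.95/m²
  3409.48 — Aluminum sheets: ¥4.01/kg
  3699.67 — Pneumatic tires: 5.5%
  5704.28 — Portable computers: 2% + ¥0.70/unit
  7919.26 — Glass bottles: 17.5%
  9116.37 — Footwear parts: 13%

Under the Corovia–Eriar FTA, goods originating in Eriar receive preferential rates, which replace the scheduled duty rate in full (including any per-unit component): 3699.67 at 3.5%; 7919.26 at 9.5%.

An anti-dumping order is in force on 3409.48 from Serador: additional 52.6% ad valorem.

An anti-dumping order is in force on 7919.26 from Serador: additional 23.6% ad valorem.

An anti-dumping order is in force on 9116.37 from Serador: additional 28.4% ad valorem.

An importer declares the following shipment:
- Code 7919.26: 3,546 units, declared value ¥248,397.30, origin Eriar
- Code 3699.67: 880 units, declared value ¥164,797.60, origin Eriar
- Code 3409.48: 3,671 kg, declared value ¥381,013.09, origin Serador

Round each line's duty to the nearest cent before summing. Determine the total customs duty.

¥244,499.26

Line 1 (7919.26, Eriar, 3,546 units, ¥248,397.30):
Base rate for 7919.26 is 17.5%.
Origin Eriar qualifies under the Corovia–Eriar agreement and 7919.26 is covered: preferential rate 9.5% applies instead.
The additional-duty order on 7919.26 targets Serador, not Eriar; it does not apply.
Duty = ¥248,397.30 × 9.5% = ¥23,597.74.
Line 2 (3699.67, Eriar, 880 units, ¥164,797.60):
Base rate for 3699.67 is 5.5%.
Origin Eriar qualifies under the Corovia–Eriar agreement and 3699.67 is covered: preferential rate 3.5% applies instead.
Duty = ¥164,797.60 × 3.5% = ¥5,767.92.
Line 3 (3409.48, Serador, 3,671 kg, ¥381,013.09):
Base rate for 3409.48 is ¥4.01/kg.
Additional duty on 3409.48 from Serador: +52.6% ad valorem. Applied ad valorem rate = 52.6%.
Duty = ¥381,013.09 × 52.6% + 3,671 × ¥4.01 = ¥215,133.60.
Total = ¥23,597.74 + ¥5,767.92 + ¥215,133.60 = ¥244,499.26.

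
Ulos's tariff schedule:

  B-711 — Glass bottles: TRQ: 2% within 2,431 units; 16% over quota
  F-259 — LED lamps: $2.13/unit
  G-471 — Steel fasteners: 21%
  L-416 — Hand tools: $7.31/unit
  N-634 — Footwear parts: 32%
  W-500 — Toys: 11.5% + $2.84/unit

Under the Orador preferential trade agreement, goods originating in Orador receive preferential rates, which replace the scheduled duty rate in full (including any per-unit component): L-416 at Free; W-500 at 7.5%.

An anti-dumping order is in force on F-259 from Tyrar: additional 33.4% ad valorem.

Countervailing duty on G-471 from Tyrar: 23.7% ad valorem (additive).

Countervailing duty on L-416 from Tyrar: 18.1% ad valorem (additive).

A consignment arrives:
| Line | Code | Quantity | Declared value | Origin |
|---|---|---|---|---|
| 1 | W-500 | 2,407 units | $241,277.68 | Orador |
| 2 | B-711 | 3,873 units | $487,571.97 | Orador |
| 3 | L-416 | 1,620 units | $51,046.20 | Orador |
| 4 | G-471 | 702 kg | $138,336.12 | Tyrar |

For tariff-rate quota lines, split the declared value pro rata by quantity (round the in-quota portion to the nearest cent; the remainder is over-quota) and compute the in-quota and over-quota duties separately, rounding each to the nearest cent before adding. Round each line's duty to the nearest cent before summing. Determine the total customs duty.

$115,098.19

Line 1 (W-500, Orador, 2,407 units, $241,277.68):
Base rate for W-500 is 11.5% + $2.84/unit.
Origin Orador qualifies under the Ulos–Orador agreement and W-500 is covered: preferential rate 7.5% applies instead.
Duty = $241,277.68 × 7.5% = $18,095.83.
Line 2 (B-711, Orador, 3,873 units, $487,571.97):
Code B-711 is under a tariff-rate quota (threshold 2,431 units). In-quota: 2,431 units at 2%; over-quota: 1,442 units at 16%.
Pro-rata value split: in-quota = $487,571.97 × 2,431/3,873 = $306,038.59; over-quota = $487,571.97 − $306,038.59 = $181,533.38.
In-quota duty = $306,038.59 × 2% = $6,120.77. Over-quota duty = $181,533.38 × 16% = $29,045.34.
Line duty = $6,120.77 + $29,045.34 = $35,166.11.
Line 3 (L-416, Orador, 1,620 units, $51,046.20):
Base rate for L-416 is $7.31/unit.
Origin Orador qualifies under the Ulos–Orador agreement and L-416 is covered: preferential rate Free applies instead.
The additional-duty order on L-416 targets Tyrar, not Orador; it does not apply.
Duty = $51,046.20 × 0% = $0.00.
Line 4 (G-471, Tyrar, 702 kg, $138,336.12):
Base rate for G-471 is 21%.
Additional duty on G-471 from Tyrar: +23.7%. Applied ad valorem rate: 21% + 23.7% = 44.7%.
Duty = $138,336.12 × 44.7% = $61,836.25.
Total = $18,095.83 + $35,166.11 + $0.00 + $61,836.25 = $115,098.19.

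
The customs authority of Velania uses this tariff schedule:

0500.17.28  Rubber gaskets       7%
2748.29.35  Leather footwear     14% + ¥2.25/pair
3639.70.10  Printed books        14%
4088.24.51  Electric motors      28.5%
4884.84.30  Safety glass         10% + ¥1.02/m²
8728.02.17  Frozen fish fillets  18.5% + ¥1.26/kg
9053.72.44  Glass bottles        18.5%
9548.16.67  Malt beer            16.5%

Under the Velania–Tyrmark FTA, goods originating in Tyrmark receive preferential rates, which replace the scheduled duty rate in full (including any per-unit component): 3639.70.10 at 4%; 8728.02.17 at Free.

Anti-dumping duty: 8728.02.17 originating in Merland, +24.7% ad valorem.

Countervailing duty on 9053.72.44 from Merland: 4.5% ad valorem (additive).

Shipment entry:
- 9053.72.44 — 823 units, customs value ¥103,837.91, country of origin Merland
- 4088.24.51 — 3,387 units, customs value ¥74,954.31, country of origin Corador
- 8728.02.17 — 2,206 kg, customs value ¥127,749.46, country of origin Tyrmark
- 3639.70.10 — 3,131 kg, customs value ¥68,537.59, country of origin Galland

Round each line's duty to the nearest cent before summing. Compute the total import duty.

Line 1 (9053.72.44, Merland, 823 units, ¥103,837.91):
Base rate for 9053.72.44 is 18.5%.
Additional duty on 9053.72.44 from Merland: +4.5%. Applied ad valorem rate: 18.5% + 4.5% = 23%.
Duty = ¥103,837.91 × 23% = ¥23,882.72.
Line 2 (4088.24.51, Corador, 3,387 units, ¥74,954.31):
Base rate for 4088.24.51 is 28.5%.
Duty = ¥74,954.31 × 28.5% = ¥21,361.98.
Line 3 (8728.02.17, Tyrmark, 2,206 kg, ¥127,749.46):
Base rate for 8728.02.17 is 18.5% + ¥1.26/kg.
Origin Tyrmark qualifies under the Velania–Tyrmark agreement and 8728.02.17 is covered: preferential rate Free applies instead.
The additional-duty order on 8728.02.17 targets Merland, not Tyrmark; it does not apply.
Duty = ¥127,749.46 × 0% = ¥0.00.
Line 4 (3639.70.10, Galland, 3,131 kg, ¥68,537.59):
Base rate for 3639.70.10 is 14%.
3639.70.10 has an FTA preferential rate, but origin Galland is not Tyrmark; base rate stands.
Duty = ¥68,537.59 × 14% = ¥9,595.26.
Total = ¥23,882.72 + ¥21,361.98 + ¥0.00 + ¥9,595.26 = ¥54,839.96.

¥54,839.96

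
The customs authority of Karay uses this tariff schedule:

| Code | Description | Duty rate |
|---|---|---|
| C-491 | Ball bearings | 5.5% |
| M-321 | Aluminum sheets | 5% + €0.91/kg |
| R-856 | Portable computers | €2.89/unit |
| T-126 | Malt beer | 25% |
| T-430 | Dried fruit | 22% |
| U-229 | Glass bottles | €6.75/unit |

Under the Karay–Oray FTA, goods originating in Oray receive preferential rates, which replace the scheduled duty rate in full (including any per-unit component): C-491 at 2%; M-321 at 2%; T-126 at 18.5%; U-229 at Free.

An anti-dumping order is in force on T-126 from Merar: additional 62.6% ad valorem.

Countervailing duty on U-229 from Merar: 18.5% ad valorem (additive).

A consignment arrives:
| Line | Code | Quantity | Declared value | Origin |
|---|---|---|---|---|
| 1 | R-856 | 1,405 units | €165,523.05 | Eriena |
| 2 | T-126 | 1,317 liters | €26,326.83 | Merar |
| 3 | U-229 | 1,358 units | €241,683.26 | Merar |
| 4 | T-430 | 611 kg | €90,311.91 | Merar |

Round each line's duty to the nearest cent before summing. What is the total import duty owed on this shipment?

Line 1 (R-856, Eriena, 1,405 units, €165,523.05):
Base rate for R-856 is €2.89/unit.
Duty = 1,405 × €2.89 = €4,060.45.
Line 2 (T-126, Merar, 1,317 liters, €26,326.83):
Base rate for T-126 is 25%.
T-126 has an FTA preferential rate, but origin Merar is not Oray; base rate stands.
Additional duty on T-126 from Merar: +62.6%. Applied ad valorem rate: 25% + 62.6% = 87.6%.
Duty = €26,326.83 × 87.6% = €23,062.30.
Line 3 (U-229, Merar, 1,358 units, €241,683.26):
Base rate for U-229 is €6.75/unit.
U-229 has an FTA preferential rate, but origin Merar is not Oray; base rate stands.
Additional duty on U-229 from Merar: +18.5% ad valorem. Applied ad valorem rate = 18.5%.
Duty = €241,683.26 × 18.5% + 1,358 × €6.75 = €53,877.90.
Line 4 (T-430, Merar, 611 kg, €90,311.91):
Base rate for T-430 is 22%.
Duty = €90,311.91 × 22% = €19,868.62.
Total = €4,060.45 + €23,062.30 + €53,877.90 + €19,868.62 = €100,869.27.

€100,869.27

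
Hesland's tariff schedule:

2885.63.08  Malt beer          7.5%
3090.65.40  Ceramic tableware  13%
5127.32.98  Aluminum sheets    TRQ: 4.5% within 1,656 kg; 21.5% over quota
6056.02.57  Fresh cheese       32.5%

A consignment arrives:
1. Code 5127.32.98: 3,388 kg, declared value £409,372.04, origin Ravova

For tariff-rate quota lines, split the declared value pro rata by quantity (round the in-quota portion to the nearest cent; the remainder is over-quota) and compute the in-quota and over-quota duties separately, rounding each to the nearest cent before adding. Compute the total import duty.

Line 1 (5127.32.98, Ravova, 3,388 kg, £409,372.04):
Code 5127.32.98 is under a tariff-rate quota (threshold 1,656 kg). In-quota: 1,656 kg at 4.5%; over-quota: 1,732 kg at 21.5%.
Pro-rata value split: in-quota = £409,372.04 × 1,656/3,388 = £200,094.48; over-quota = £409,372.04 − £200,094.48 = £209,277.56.
In-quota duty = £200,094.48 × 4.5% = £9,004.25. Over-quota duty = £209,277.56 × 21.5% = £44,994.68.
Line duty = £9,004.25 + £44,994.68 = £53,998.93.

£53,998.93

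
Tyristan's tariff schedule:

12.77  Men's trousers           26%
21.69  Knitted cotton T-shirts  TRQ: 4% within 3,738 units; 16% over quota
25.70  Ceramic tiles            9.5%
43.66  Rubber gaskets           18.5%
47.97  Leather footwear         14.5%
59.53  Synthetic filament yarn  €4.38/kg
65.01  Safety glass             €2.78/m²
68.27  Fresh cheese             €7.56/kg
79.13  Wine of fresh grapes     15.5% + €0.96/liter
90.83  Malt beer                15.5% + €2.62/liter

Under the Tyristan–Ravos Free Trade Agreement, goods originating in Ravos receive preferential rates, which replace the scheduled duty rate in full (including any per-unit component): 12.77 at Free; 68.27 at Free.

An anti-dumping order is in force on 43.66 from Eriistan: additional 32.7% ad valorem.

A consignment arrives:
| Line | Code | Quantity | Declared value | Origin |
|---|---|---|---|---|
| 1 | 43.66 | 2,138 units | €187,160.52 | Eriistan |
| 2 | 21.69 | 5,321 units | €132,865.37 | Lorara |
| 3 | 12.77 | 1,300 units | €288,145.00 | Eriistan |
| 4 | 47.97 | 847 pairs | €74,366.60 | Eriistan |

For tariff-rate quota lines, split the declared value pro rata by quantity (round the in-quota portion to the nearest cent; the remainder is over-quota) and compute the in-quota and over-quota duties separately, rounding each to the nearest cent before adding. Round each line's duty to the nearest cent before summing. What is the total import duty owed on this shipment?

€191,584.96

Line 1 (43.66, Eriistan, 2,138 units, €187,160.52):
Base rate for 43.66 is 18.5%.
Additional duty on 43.66 from Eriistan: +32.7%. Applied ad valorem rate: 18.5% + 32.7% = 51.2%.
Duty = €187,160.52 × 51.2% = €95,826.19.
Line 2 (21.69, Lorara, 5,321 units, €132,865.37):
Code 21.69 is under a tariff-rate quota (threshold 3,738 units). In-quota: 3,738 units at 4%; over-quota: 1,583 units at 16%.
Pro-rata value split: in-quota = €132,865.37 × 3,738/5,321 = €93,337.86; over-quota = €132,865.37 − €93,337.86 = €39,527.51.
In-quota duty = €93,337.86 × 4% = €3,733.51. Over-quota duty = €39,527.51 × 16% = €6,324.40.
Line duty = €3,733.51 + €6,324.40 = €10,057.91.
Line 3 (12.77, Eriistan, 1,300 units, €288,145.00):
Base rate for 12.77 is 26%.
12.77 has an FTA preferential rate, but origin Eriistan is not Ravos; base rate stands.
Duty = €288,145.00 × 26% = €74,917.70.
Line 4 (47.97, Eriistan, 847 pairs, €74,366.60):
Base rate for 47.97 is 14.5%.
Duty = €74,366.60 × 14.5% = €10,783.16.
Total = €95,826.19 + €10,057.91 + €74,917.70 + €10,783.16 = €191,584.96.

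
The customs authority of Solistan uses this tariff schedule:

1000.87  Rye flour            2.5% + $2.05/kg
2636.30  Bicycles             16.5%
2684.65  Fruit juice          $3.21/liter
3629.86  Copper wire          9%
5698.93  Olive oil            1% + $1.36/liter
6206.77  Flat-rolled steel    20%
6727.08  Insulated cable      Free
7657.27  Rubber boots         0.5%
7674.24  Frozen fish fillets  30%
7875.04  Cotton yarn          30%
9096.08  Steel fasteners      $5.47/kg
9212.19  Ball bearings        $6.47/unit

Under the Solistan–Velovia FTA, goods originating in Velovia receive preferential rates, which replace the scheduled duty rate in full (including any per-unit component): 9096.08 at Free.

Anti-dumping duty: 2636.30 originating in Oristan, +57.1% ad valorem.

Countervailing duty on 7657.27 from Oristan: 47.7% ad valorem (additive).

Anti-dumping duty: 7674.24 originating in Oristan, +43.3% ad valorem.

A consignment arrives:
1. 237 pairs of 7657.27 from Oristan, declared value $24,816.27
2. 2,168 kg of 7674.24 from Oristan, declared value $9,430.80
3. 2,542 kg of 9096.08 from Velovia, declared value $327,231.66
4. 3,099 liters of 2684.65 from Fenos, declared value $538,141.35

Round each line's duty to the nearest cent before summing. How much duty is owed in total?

Line 1 (7657.27, Oristan, 237 pairs, $24,816.27):
Base rate for 7657.27 is 0.5%.
Additional duty on 7657.27 from Oristan: +47.7%. Applied ad valorem rate: 0.5% + 47.7% = 48.2%.
Duty = $24,816.27 × 48.2% = $11,961.44.
Line 2 (7674.24, Oristan, 2,168 kg, $9,430.80):
Base rate for 7674.24 is 30%.
Additional duty on 7674.24 from Oristan: +43.3%. Applied ad valorem rate: 30% + 43.3% = 73.3%.
Duty = $9,430.80 × 73.3% = $6,912.78.
Line 3 (9096.08, Velovia, 2,542 kg, $327,231.66):
Base rate for 9096.08 is $5.47/kg.
Origin Velovia qualifies under the Solistan–Velovia agreement and 9096.08 is covered: preferential rate Free applies instead.
Duty = $327,231.66 × 0% = $0.00.
Line 4 (2684.65, Fenos, 3,099 liters, $538,141.35):
Base rate for 2684.65 is $3.21/liter.
Duty = 3,099 × $3.21 = $9,947.79.
Total = $11,961.44 + $6,912.78 + $0.00 + $9,947.79 = $28,822.01.

$28,822.01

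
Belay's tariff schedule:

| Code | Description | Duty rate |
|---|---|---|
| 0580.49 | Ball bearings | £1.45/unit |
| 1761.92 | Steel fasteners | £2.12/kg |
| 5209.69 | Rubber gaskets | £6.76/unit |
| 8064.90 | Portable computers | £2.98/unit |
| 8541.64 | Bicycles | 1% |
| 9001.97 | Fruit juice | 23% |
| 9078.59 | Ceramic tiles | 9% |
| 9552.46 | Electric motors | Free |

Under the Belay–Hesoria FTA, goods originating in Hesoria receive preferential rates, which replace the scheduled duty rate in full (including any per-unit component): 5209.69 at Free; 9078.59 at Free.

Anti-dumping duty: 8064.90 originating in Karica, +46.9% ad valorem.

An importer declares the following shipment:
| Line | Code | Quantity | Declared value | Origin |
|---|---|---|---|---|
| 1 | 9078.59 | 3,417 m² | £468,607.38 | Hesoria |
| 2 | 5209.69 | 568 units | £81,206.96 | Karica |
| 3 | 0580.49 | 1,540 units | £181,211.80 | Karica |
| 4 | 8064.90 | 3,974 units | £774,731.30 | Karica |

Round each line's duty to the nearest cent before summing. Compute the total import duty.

Line 1 (9078.59, Hesoria, 3,417 m², £468,607.38):
Base rate for 9078.59 is 9%.
Origin Hesoria qualifies under the Belay–Hesoria agreement and 9078.59 is covered: preferential rate Free applies instead.
Duty = £468,607.38 × 0% = £0.00.
Line 2 (5209.69, Karica, 568 units, £81,206.96):
Base rate for 5209.69 is £6.76/unit.
5209.69 has an FTA preferential rate, but origin Karica is not Hesoria; base rate stands.
Duty = 568 × £6.76 = £3,839.68.
Line 3 (0580.49, Karica, 1,540 units, £181,211.80):
Base rate for 0580.49 is £1.45/unit.
Duty = 1,540 × £1.45 = £2,233.00.
Line 4 (8064.90, Karica, 3,974 units, £774,731.30):
Base rate for 8064.90 is £2.98/unit.
Additional duty on 8064.90 from Karica: +46.9% ad valorem. Applied ad valorem rate = 46.9%.
Duty = £774,731.30 × 46.9% + 3,974 × £2.98 = £375,191.50.
Total = £0.00 + £3,839.68 + £2,233.00 + £375,191.50 = £381,264.18.

£381,264.18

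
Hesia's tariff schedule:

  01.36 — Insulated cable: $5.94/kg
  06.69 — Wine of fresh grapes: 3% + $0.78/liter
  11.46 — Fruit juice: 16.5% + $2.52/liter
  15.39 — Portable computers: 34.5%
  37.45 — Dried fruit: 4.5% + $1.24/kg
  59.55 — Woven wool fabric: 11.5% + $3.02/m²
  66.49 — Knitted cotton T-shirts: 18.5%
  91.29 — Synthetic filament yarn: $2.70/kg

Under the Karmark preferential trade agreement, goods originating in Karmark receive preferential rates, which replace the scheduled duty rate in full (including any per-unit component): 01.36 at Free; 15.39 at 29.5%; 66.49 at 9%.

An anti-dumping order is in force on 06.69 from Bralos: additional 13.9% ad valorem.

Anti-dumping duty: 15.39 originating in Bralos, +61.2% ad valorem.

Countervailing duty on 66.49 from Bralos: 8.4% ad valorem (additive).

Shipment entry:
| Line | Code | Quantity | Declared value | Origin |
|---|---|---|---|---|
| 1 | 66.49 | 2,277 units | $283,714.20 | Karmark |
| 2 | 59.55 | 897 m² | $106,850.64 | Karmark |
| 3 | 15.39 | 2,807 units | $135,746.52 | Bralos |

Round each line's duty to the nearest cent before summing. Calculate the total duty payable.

Line 1 (66.49, Karmark, 2,277 units, $283,714.20):
Base rate for 66.49 is 18.5%.
Origin Karmark qualifies under the Hesia–Karmark agreement and 66.49 is covered: preferential rate 9% applies instead.
The additional-duty order on 66.49 targets Bralos, not Karmark; it does not apply.
Duty = $283,714.20 × 9% = $25,534.28.
Line 2 (59.55, Karmark, 897 m², $106,850.64):
Base rate for 59.55 is 11.5% + $3.02/m².
Origin Karmark is the FTA partner but 59.55 is not on the preference list; base rate stands.
Duty = $106,850.64 × 11.5% + 897 × $3.02 = $14,996.76.
Line 3 (15.39, Bralos, 2,807 units, $135,746.52):
Base rate for 15.39 is 34.5%.
15.39 has an FTA preferential rate, but origin Bralos is not Karmark; base rate stands.
Additional duty on 15.39 from Bralos: +61.2%. Applied ad valorem rate: 34.5% + 61.2% = 95.7%.
Duty = $135,746.52 × 95.7% = $129,909.42.
Total = $25,534.28 + $14,996.76 + $129,909.42 = $170,440.46.

$170,440.46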